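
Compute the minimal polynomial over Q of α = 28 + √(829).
m_α(x) = x^2 - 56x - 45

From α - 28 = √(829), squaring gives (α - 28)^2 = 829, i.e. α^2 - 56α + 784 = 829, so α^2 - 56α - 45 = 0. The discriminant of x^2 - 56x - 45 is (-56)^2 - 4·(-45) = 3136 + 180 = 3316, and 4·(829) is not a perfect square in Q since 829 is squarefree and ≠ 1. Hence x^2 - 56x - 45 is irreducible over Q and is the minimal polynomial of α.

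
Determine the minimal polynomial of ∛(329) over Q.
m_α(x) = x^3 - 329

α satisfies α^3 = 329, so x^3 - 329 annihilates α. By the rational root test, a rational root p/q (in lowest terms) of x^3 - 329 would satisfy p^3 = 329 q^3, forcing q = 1 and p^3 = 329; but 329 is not a perfect cube, contradiction. A monic cubic over Q with no rational root is irreducible (any nontrivial factorization would include a linear factor). Hence x^3 - 329 is the minimal polynomial of α, and in particular [Q(α):Q] = 3.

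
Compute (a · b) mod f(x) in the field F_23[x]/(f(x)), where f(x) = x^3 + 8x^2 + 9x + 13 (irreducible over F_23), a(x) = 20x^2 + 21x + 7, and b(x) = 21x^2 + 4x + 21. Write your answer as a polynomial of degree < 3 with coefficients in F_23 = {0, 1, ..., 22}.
a · b ≡ 10x^2 + 21x + 1 (mod f(x))

Multiply in F_23[x]: a(x)·b(x) = (20x^2 + 21x + 7)·(21x^2 + 4x + 21) = 6x^4 + 15x^3 + 7x^2 + 9x + 9. This has degree ≥ 3, so divide by f(x) over F_23: 6x^4 + 15x^3 + 7x^2 + 9x + 9 = (6x + 13)·(x^3 + 8x^2 + 9x + 13) + (10x^2 + 21x + 1). Hence a·b ≡ 10x^2 + 21x + 1 (mod f). (F_23[x]/(f) is a field with 23^3 = 12167 elements since f is irreducible of degree 3.)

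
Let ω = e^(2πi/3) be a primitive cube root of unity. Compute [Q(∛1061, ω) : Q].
[Q(∛1061, ω) : Q] = 6

[Q(∛1061):Q] = 3 (min poly x^3 - 1061, irreducible since 1061 is not a perfect cube). [Q(ω):Q] = 2 (min poly x^2 + x + 1). Since Q(∛1061) ⊂ R and ω ∉ R, we have ω ∉ Q(∛1061), so x^2 + x + 1 remains irreducible over Q(∛1061) and [Q(∛1061, ω) : Q(∛1061)] = 2. By the tower law, [Q(∛1061, ω) : Q] = 3 · 2 = 6. (In fact Q(∛1061, ω) is the splitting field of x^3 - 1061 over Q.)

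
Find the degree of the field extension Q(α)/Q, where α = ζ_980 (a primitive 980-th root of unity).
[Q(α):Q] = 336

The minimal polynomial of ζ_980 over Q is the 980-th cyclotomic polynomial Φ_980(x), which is irreducible over Q and has degree φ(980) = 336. Hence [Q(α):Q] = φ(980) = 336.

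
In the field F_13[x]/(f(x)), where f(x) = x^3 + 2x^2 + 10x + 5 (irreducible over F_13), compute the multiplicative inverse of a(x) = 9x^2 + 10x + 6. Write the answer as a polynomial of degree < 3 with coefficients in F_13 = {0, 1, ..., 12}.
a(x)^(-1) ≡ 5x + 3 (mod f(x))

Since f is irreducible over F_13, F_13[x]/(f) is a field and a(x) ≠ 0 has an inverse. Apply the extended Euclidean algorithm to f(x) and a(x) in F_13[x]: f(x) = (3x + 7)·a(x) + (2). The last nonzero remainder is the constant 2 = gcd(f, a) in F_13. Back-substituting through the division chain expresses 2 = s(x)·a(x) + t(x)·f(x) with s(x) ≡ 10x + 6 (mod f), so (10x + 6)·a(x) ≡ 2 (mod f). Multiplying by 2^(-1) ≡ 7 in F_13 gives a(x)^(-1) ≡ 7·(10x + 6) ≡ 5x + 3 (mod f). Check: (9x^2 + 10x + 6)·(5x + 3) = 6x^3 + 12x^2 + 8x + 5 ≡ 1 (mod x^3 + 2x^2 + 10x + 5).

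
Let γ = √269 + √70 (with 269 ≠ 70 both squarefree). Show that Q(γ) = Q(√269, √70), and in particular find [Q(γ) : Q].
[Q(γ) : Q] = 4 (equivalently, Q(γ) = Q(√269, √70))

Obviously Q(γ) ⊆ Q(√269, √70), and [Q(√269, √70):Q] = 4 (since 269, 70 are distinct squarefree integers > 1 with 18830 not a perfect square). To show equality we compute the minimal polynomial of γ. From γ = √269 + √70: γ^2 = 269 + 2√(18830) + 70 = 339 + 2√(18830), so γ^2 - 339 = 2√(18830); squaring, (γ^2 - 339)^2 = 4·18830, i.e. γ^4 - 678γ^2 + 114921 - 75320 = 0, i.e. γ^4 - 678γ^2 + 39601 = 0. So γ is a root of x^4 - 678x^2 + 39601. This polynomial is irreducible over Q: it has no rational root (each ±√269 ± √70 is irrational), and any factorization into two quadratics over Q would force √(18830) ∈ Q (pairing opposite roots) or √269, √70 ∈ Q (other pairings), all impossible. Hence [Q(γ):Q] = 4 = [Q(√269, √70):Q], so Q(γ) = Q(√269, √70).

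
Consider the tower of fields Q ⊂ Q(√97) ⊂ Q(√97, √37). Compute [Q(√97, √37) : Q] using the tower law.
[Q(√97, √37) : Q] = 4

[Q(√97):Q] = 2 (min poly x^2 - 97, irreducible since 97 is squarefree > 1). For the top step, suppose √37 ∈ Q(√97), say √37 = c + d√97 with c, d ∈ Q. Squaring: 37 = c^2 + 97d^2 + 2cd√97. Since √97 ∉ Q this forces 2cd = 0. If d = 0 then √37 = c ∈ Q, contradicting 37 squarefree > 1. If c = 0 then 37 = 97d^2, so 97·37 = (97d)^2 is a perfect square in Q — but 97·37 = 3589 is not a perfect square (since 97 and 37 are distinct squarefree integers). Contradiction. Hence √37 ∉ Q(√97), so x^2 - 37 stays irreducible over Q(√97) and [Q(√97, √37) : Q(√97)] = 2. By the tower law, [Q(√97, √37) : Q] = 2 · 2 = 4.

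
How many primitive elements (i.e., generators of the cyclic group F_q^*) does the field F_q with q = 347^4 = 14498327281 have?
There are φ(14498327280) = 3711016960 primitive elements

F_q^* is cyclic of order q - 1 = 14498327280. A cyclic group of order m has exactly φ(m) generators. Here m = 14498327280 = 2^4 · 3 · 5 · 29 · 173 · 12041, so the number of primitive elements is φ(14498327280) = 3711016960.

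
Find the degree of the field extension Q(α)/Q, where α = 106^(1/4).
[Q(α):Q] = 4

α is a root of x^4 - 106. By Eisenstein's criterion at the prime p = 2 (which divides the constant term 106 but p^2 = 4 does not, since 106 is squarefree), x^4 - 106 is irreducible over Q. Hence [Q(α):Q] = 4.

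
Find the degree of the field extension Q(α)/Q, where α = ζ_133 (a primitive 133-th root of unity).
[Q(α):Q] = 108

The minimal polynomial of ζ_133 over Q is the 133-th cyclotomic polynomial Φ_133(x), which is irreducible over Q and has degree φ(133) = 108. Hence [Q(α):Q] = φ(133) = 108.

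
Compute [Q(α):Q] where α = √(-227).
[Q(α):Q] = 2

[Q(α):Q] equals the degree of the minimal polynomial of α. Here α^2 = -227 and x^2 + 227 is irreducible (d = -227 is squarefree, ≠ 1, hence not a square), so deg(m_α) = 2. Thus [Q(α):Q] = 2.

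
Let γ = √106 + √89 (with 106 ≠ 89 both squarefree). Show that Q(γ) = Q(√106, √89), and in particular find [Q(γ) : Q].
[Q(γ) : Q] = 4 (equivalently, Q(γ) = Q(√106, √89))

Obviously Q(γ) ⊆ Q(√106, √89), and [Q(√106, √89):Q] = 4 (since 106, 89 are distinct squarefree integers > 1 with 9434 not a perfect square). To show equality we compute the minimal polynomial of γ. From γ = √106 + √89: γ^2 = 106 + 2√(9434) + 89 = 195 + 2√(9434), so γ^2 - 195 = 2√(9434); squaring, (γ^2 - 195)^2 = 4·9434, i.e. γ^4 - 390γ^2 + 38025 - 37736 = 0, i.e. γ^4 - 390γ^2 + 289 = 0. So γ is a root of x^4 - 390x^2 + 289. This polynomial is irreducible over Q: it has no rational root (each ±√106 ± √89 is irrational), and any factorization into two quadratics over Q would force √(9434) ∈ Q (pairing opposite roots) or √106, √89 ∈ Q (other pairings), all impossible. Hence [Q(γ):Q] = 4 = [Q(√106, √89):Q], so Q(γ) = Q(√106, √89).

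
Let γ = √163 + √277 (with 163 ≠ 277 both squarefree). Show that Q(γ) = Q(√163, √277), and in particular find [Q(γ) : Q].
[Q(γ) : Q] = 4 (equivalently, Q(γ) = Q(√163, √277))

Obviously Q(γ) ⊆ Q(√163, √277), and [Q(√163, √277):Q] = 4 (since 163, 277 are distinct squarefree integers > 1 with 45151 not a perfect square). To show equality we compute the minimal polynomial of γ. From γ = √163 + √277: γ^2 = 163 + 2√(45151) + 277 = 440 + 2√(45151), so γ^2 - 440 = 2√(45151); squaring, (γ^2 - 440)^2 = 4·45151, i.e. γ^4 - 880γ^2 + 193600 - 180604 = 0, i.e. γ^4 - 880γ^2 + 12996 = 0. So γ is a root of x^4 - 880x^2 + 12996. This polynomial is irreducible over Q: it has no rational root (each ±√163 ± √277 is irrational), and any factorization into two quadratics over Q would force √(45151) ∈ Q (pairing opposite roots) or √163, √277 ∈ Q (other pairings), all impossible. Hence [Q(γ):Q] = 4 = [Q(√163, √277):Q], so Q(γ) = Q(√163, √277).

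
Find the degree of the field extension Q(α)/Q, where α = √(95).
[Q(α):Q] = 2

[Q(α):Q] equals the degree of the minimal polynomial of α. Here α^2 = 95 and x^2 - 95 is irreducible (d = 95 is squarefree, ≠ 1, hence not a square), so deg(m_α) = 2. Thus [Q(α):Q] = 2.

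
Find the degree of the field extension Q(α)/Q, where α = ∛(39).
[Q(α):Q] = 3

The minimal polynomial of α is x^3 - 39, irreducible over Q since 39 is not a perfect cube (so x^3 - 39 has no rational root). Hence [Q(α):Q] = deg(m_α) = 3.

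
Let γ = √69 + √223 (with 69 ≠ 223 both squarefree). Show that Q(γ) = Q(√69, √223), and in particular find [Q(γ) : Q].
[Q(γ) : Q] = 4 (equivalently, Q(γ) = Q(√69, √223))

Obviously Q(γ) ⊆ Q(√69, √223), and [Q(√69, √223):Q] = 4 (since 69, 223 are distinct squarefree integers > 1 with 15387 not a perfect square). To show equality we compute the minimal polynomial of γ. From γ = √69 + √223: γ^2 = 69 + 2√(15387) + 223 = 292 + 2√(15387), so γ^2 - 292 = 2√(15387); squaring, (γ^2 - 292)^2 = 4·15387, i.e. γ^4 - 584γ^2 + 85264 - 61548 = 0, i.e. γ^4 - 584γ^2 + 23716 = 0. So γ is a root of x^4 - 584x^2 + 23716. This polynomial is irreducible over Q: it has no rational root (each ±√69 ± √223 is irrational), and any factorization into two quadratics over Q would force √(15387) ∈ Q (pairing opposite roots) or √69, √223 ∈ Q (other pairings), all impossible. Hence [Q(γ):Q] = 4 = [Q(√69, √223):Q], so Q(γ) = Q(√69, √223).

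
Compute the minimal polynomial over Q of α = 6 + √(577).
m_α(x) = x^2 - 12x - 541

From α - 6 = √(577), squaring gives (α - 6)^2 = 577, i.e. α^2 - 12α + 36 = 577, so α^2 - 12α - 541 = 0. The discriminant of x^2 - 12x - 541 is (-12)^2 - 4·(-541) = 144 + 2164 = 2308, and 4·(577) is not a perfect square in Q since 577 is squarefree and ≠ 1. Hence x^2 - 12x - 541 is irreducible over Q and is the minimal polynomial of α.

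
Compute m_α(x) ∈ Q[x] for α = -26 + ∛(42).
m_α(x) = x^3 + 78x^2 + 2028x + 17534

Set β = α + 26 = ∛(42), so β^3 = 42. Then (α + 26)^3 - 42 = 0, i.e. α is a root of g(x) = (x + 26)^3 - 42 = x^3 + 78x^2 + 2028x + 17534. Since g(x) = h(x + 26) where h(x) = x^3 - 42, and h is irreducible over Q (because 42 is not a perfect cube, so h has no rational root, and a monic cubic with no rational root is irreducible), g is also irreducible (irreducibility is preserved under the substitution x → x + 26). Hence m_α(x) = x^3 + 78x^2 + 2028x + 17534.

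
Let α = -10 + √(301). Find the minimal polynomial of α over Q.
m_α(x) = x^2 + 20x - 201

From α + 10 = √(301), squaring gives (α + 10)^2 = 301, i.e. α^2 + 20α + 100 = 301, so α^2 + 20α - 201 = 0. The discriminant of x^2 + 20x - 201 is (20)^2 - 4·(-201) = 400 + 804 = 1204, and 4·(301) is not a perfect square in Q since 301 is squarefree and ≠ 1. Hence x^2 + 20x - 201 is irreducible over Q and is the minimal polynomial of α.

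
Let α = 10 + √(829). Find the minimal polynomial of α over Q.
m_α(x) = x^2 - 20x - 729

From α - 10 = √(829), squaring gives (α - 10)^2 = 829, i.e. α^2 - 20α + 100 = 829, so α^2 - 20α - 729 = 0. The discriminant of x^2 - 20x - 729 is (-20)^2 - 4·(-729) = 400 + 2916 = 3316, and 4·(829) is not a perfect square in Q since 829 is squarefree and ≠ 1. Hence x^2 - 20x - 729 is irreducible over Q and is the minimal polynomial of α.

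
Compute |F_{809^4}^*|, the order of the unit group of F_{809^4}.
|F_{809^4}^*| = 428345379360

F_{809^4} has 809^4 = 428345379361 elements; its multiplicative group consists of all nonzero elements, so |F_{809^4}^*| = 428345379361 - 1 = 428345379360. (It is cyclic since any finite subgroup of the multiplicative group of a field is cyclic.)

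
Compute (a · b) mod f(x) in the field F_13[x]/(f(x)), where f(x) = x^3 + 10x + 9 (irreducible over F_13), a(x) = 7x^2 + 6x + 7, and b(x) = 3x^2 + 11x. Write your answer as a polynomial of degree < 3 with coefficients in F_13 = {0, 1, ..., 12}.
a · b ≡ 7x^2 + 4x + 3 (mod f(x))

Multiply in F_13[x]: a(x)·b(x) = (7x^2 + 6x + 7)·(3x^2 + 11x) = 8x^4 + 4x^3 + 9x^2 + 12x. This has degree ≥ 3, so divide by f(x) over F_13: 8x^4 + 4x^3 + 9x^2 + 12x = (8x + 4)·(x^3 + 10x + 9) + (7x^2 + 4x + 3). Hence a·b ≡ 7x^2 + 4x + 3 (mod f). (F_13[x]/(f) is a field with 13^3 = 2197 elements since f is irreducible of degree 3.)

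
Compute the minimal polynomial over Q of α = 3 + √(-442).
m_α(x) = x^2 - 6x + 451

From α - 3 = √(-442), squaring gives (α - 3)^2 = -442, i.e. α^2 - 6α + 9 = -442, so α^2 - 6α + 451 = 0. The discriminant of x^2 - 6x + 451 is (-6)^2 - 4·(451) = 36 - 1804 = -1768, and 4·(-442) is not a perfect square in Q since -442 is squarefree and ≠ 1. Hence x^2 - 6x + 451 is irreducible over Q and is the minimal polynomial of α.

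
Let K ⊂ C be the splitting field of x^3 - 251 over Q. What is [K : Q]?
[K : Q] = 6

The roots of x^3 - 251 are ∛251, ω∛251, ω^2∛251 where ω = e^(2πi/3) is a primitive cube root of unity, so K = Q(∛251, ω). Now [Q(∛251):Q] = 3 (since 251 is not a perfect cube, x^3 - 251 is irreducible) and [Q(ω):Q] = 2. Both 2 and 3 divide [K:Q], and [K:Q] ≤ 3·2 = 6, so [K:Q] = 6. (Equivalently: Q(∛251) ⊂ R but ω ∉ R, so [K : Q(∛251)] = 2.)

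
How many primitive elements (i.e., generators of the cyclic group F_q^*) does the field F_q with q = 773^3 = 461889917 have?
There are φ(461889916) = 229747968 primitive elements

F_q^* is cyclic of order q - 1 = 461889916. A cyclic group of order m has exactly φ(m) generators. Here m = 461889916 = 2^2 · 193 · 598303, so the number of primitive elements is φ(461889916) = 229747968.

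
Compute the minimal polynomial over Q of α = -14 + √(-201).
m_α(x) = x^2 + 28x + 397

From α + 14 = √(-201), squaring gives (α + 14)^2 = -201, i.e. α^2 + 28α + 196 = -201, so α^2 + 28α + 397 = 0. The discriminant of x^2 + 28x + 397 is (28)^2 - 4·(397) = 784 - 1588 = -804, and 4·(-201) is not a perfect square in Q since -201 is squarefree and ≠ 1. Hence x^2 + 28x + 397 is irreducible over Q and is the minimal polynomial of α.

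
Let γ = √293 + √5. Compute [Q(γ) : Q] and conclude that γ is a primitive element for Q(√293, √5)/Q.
[Q(γ) : Q] = 4 (equivalently, Q(γ) = Q(√293, √5))

Obviously Q(γ) ⊆ Q(√293, √5), and [Q(√293, √5):Q] = 4 (since 293, 5 are distinct squarefree integers > 1 with 1465 not a perfect square). To show equality we compute the minimal polynomial of γ. From γ = √293 + √5: γ^2 = 293 + 2√(1465) + 5 = 298 + 2√(1465), so γ^2 - 298 = 2√(1465); squaring, (γ^2 - 298)^2 = 4·1465, i.e. γ^4 - 596γ^2 + 88804 - 5860 = 0, i.e. γ^4 - 596γ^2 + 82944 = 0. So γ is a root of x^4 - 596x^2 + 82944. This polynomial is irreducible over Q: it has no rational root (each ±√293 ± √5 is irrational), and any factorization into two quadratics over Q would force √(1465) ∈ Q (pairing opposite roots) or √293, √5 ∈ Q (other pairings), all impossible. Hence [Q(γ):Q] = 4 = [Q(√293, √5):Q], so Q(γ) = Q(√293, √5).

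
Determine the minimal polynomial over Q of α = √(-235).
m_α(x) = x^2 + 235

α satisfies α^2 + 235 = 0, so x^2 + 235 annihilates α. Since d = -235 is squarefree and ≠ 1, it is not a perfect square in Q, so x^2 + 235 has no rational root and is therefore irreducible over Q (a degree-2 polynomial over a field is irreducible iff it has no root). Hence m_α(x) = x^2 + 235.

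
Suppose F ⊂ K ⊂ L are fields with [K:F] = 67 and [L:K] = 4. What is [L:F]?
[L:F] = 268

The tower law says that for any tower of field extensions F ⊂ K ⊂ L with finite degrees, [L:F] = [L:K] · [K:F]. Here this gives [L:F] = 4 · 67 = 268.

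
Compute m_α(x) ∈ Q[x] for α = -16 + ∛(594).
m_α(x) = x^3 + 48x^2 + 768x + 3502

Set β = α + 16 = ∛(594), so β^3 = 594. Then (α + 16)^3 - 594 = 0, i.e. α is a root of g(x) = (x + 16)^3 - 594 = x^3 + 48x^2 + 768x + 3502. Since g(x) = h(x + 16) where h(x) = x^3 - 594, and h is irreducible over Q (because 594 is not a perfect cube, so h has no rational root, and a monic cubic with no rational root is irreducible), g is also irreducible (irreducibility is preserved under the substitution x → x + 16). Hence m_α(x) = x^3 + 48x^2 + 768x + 3502.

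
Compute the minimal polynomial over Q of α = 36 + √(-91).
m_α(x) = x^2 - 72x + 1387

From α - 36 = √(-91), squaring gives (α - 36)^2 = -91, i.e. α^2 - 72α + 1296 = -91, so α^2 - 72α + 1387 = 0. The discriminant of x^2 - 72x + 1387 is (-72)^2 - 4·(1387) = 5184 - 5548 = -364, and 4·(-91) is not a perfect square in Q since -91 is squarefree and ≠ 1. Hence x^2 - 72x + 1387 is irreducible over Q and is the minimal polynomial of α.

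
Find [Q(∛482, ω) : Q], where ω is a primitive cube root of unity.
[Q(∛482, ω) : Q] = 6

[Q(∛482):Q] = 3 (min poly x^3 - 482, irreducible since 482 is not a perfect cube). [Q(ω):Q] = 2 (min poly x^2 + x + 1). Since Q(∛482) ⊂ R and ω ∉ R, we have ω ∉ Q(∛482), so x^2 + x + 1 remains irreducible over Q(∛482) and [Q(∛482, ω) : Q(∛482)] = 2. By the tower law, [Q(∛482, ω) : Q] = 3 · 2 = 6. (In fact Q(∛482, ω) is the splitting field of x^3 - 482 over Q.)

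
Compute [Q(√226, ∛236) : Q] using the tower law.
[Q(√226, ∛236) : Q] = 6

Let L = Q(√226, ∛236). Since Q(√226) ⊂ L and [Q(√226):Q] = 2, the tower law gives 2 | [L:Q]. Likewise Q(∛236) ⊂ L with [Q(∛236):Q] = 3 (because 236 is not a perfect cube), so 3 | [L:Q]. As gcd(2,3) = 1, [L:Q] is divisible by 6. Conversely L is generated over Q by √226 and ∛236, so [L:Q] ≤ 2·3 = 6. Therefore [Q(√226, ∛236) : Q] = 6.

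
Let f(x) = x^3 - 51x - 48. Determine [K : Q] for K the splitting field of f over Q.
[K : Q] = 6

By the rational root test, any rational root of the monic integer polynomial f(x) = x^3 - 51x - 48 must be an integer dividing the constant term -48, i.e. one of ±{1, 2, 3, 4, 6, 8, 12, 16, 24, 48}. Evaluating: f(1) = -98, f(-1) = 2, f(2) = -142, f(-2) = 46, f(3) = -174, f(-3) = 78, f(4) = -188, f(-4) = 92, f(6) = -138, f(-6) = 42, f(8) = 56, f(-8) = -152, f(12) = 1068, f(-12) = -1164, f(16) = 3232, f(-16) = -3328, f(24) = 12552, f(-24) = -12648, f(48) = 108096, f(-48) = -108192; none is 0, so f has no rational root and is therefore irreducible over Q (a cubic with no linear factor over a field is irreducible). For an irreducible cubic, the Galois group is A_3 or S_3 according as the discriminant disc(f) = -4a^3 - 27b^2 = -4·(-51)^3 - 27·(-48)^2 = 468396 is or is not a square in Q. Here disc(f) = 468396 is not a perfect square in Q, so the Galois group of f over Q is not contained in A_3 and must be all of S_3. The splitting field has degree |S_3| = 6 over Q, so [K : Q] = 6.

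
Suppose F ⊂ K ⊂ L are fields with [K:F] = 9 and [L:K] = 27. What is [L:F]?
[L:F] = 243

The tower law says that for any tower of field extensions F ⊂ K ⊂ L with finite degrees, [L:F] = [L:K] · [K:F]. Here this gives [L:F] = 27 · 9 = 243.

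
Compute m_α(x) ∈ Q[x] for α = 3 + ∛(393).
m_α(x) = x^3 - 9x^2 + 27x - 420

Set β = α - 3 = ∛(393), so β^3 = 393. Then (α - 3)^3 - 393 = 0, i.e. α is a root of g(x) = (x - 3)^3 - 393 = x^3 - 9x^2 + 27x - 420. Since g(x) = h(x - 3) where h(x) = x^3 - 393, and h is irreducible over Q (because 393 is not a perfect cube, so h has no rational root, and a monic cubic with no rational root is irreducible), g is also irreducible (irreducibility is preserved under the substitution x → x - 3). Hence m_α(x) = x^3 - 9x^2 + 27x - 420.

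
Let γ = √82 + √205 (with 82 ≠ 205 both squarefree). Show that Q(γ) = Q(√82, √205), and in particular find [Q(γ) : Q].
[Q(γ) : Q] = 4 (equivalently, Q(γ) = Q(√82, √205))

Obviously Q(γ) ⊆ Q(√82, √205), and [Q(√82, √205):Q] = 4 (since 82, 205 are distinct squarefree integers > 1 with 16810 not a perfect square). To show equality we compute the minimal polynomial of γ. From γ = √82 + √205: γ^2 = 82 + 2√(16810) + 205 = 287 + 2√(16810), so γ^2 - 287 = 2√(16810); squaring, (γ^2 - 287)^2 = 4·16810, i.e. γ^4 - 574γ^2 + 82369 - 67240 = 0, i.e. γ^4 - 574γ^2 + 15129 = 0. So γ is a root of x^4 - 574x^2 + 15129. This polynomial is irreducible over Q: it has no rational root (each ±√82 ± √205 is irrational), and any factorization into two quadratics over Q would force √(16810) ∈ Q (pairing opposite roots) or √82, √205 ∈ Q (other pairings), all impossible. Hence [Q(γ):Q] = 4 = [Q(√82, √205):Q], so Q(γ) = Q(√82, √205).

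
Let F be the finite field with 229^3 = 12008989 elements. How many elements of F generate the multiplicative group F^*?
There are φ(12008988) = 3732480 primitive elements

F_q^* is cyclic of order q - 1 = 12008988. A cyclic group of order m has exactly φ(m) generators. Here m = 12008988 = 2^2 · 3^2 · 19 · 97 · 181, so the number of primitive elements is φ(12008988) = 3732480.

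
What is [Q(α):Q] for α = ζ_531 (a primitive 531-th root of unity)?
[Q(α):Q] = 348

The minimal polynomial of ζ_531 over Q is the 531-th cyclotomic polynomial Φ_531(x), which is irreducible over Q and has degree φ(531) = 348. Hence [Q(α):Q] = φ(531) = 348.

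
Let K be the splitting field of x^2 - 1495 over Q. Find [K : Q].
[K : Q] = 2

f(x) = x^2 - 1495 factors as (x - √1495)(x + √1495). The splitting field is K = Q(√1495). Since 1495 is squarefree and > 1, it is not a perfect square, so x^2 - 1495 is irreducible over Q and [Q(√1495) : Q] = 2. Hence [K : Q] = 2.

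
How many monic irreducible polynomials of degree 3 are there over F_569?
There are 61406480 monic irreducible polynomials of degree 3 over F_569

Each element of F_{569^3} that lies in no proper subfield is a root of exactly one monic irreducible of degree 3 over F_569, and each such polynomial has 3 distinct roots in F_{569^3}. By Möbius inversion the count is N_569(3) = (1/3) Σ_{d|3} μ(3/d) · 569^d = (1/3)(μ(3)·569^1 + μ(1)·569^3) = 184219440/3 = 61406480.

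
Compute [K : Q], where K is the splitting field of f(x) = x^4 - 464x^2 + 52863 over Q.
[K : Q] = 4

Solving the quadratic in x^2: x^2 = (464 ± √(464^2 - 4·52863))/2 = (464 ± √3844)/2 = (464 ± 62)/2, giving x^2 = 263 or x^2 = 201. So f(x) = (x^2 - 263)(x^2 - 201) and the roots of f are ±√263, ±√201. Hence the splitting field is K = Q(√263, √201). Since 263 and 201 are distinct squarefree integers > 1, their product 52863 is not a perfect square, so √201 ∉ Q(√263). By the tower law [K:Q] = [Q(√263,√201):Q(√263)] · [Q(√263):Q] = 2 · 2 = 4.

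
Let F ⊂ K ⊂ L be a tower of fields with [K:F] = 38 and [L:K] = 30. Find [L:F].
[L:F] = 1140

The tower law says that for any tower of field extensions F ⊂ K ⊂ L with finite degrees, [L:F] = [L:K] · [K:F]. Here this gives [L:F] = 30 · 38 = 1140.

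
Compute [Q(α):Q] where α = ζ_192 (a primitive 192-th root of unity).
[Q(α):Q] = 64

The minimal polynomial of ζ_192 over Q is the 192-th cyclotomic polynomial Φ_192(x), which is irreducible over Q and has degree φ(192) = 64. Hence [Q(α):Q] = φ(192) = 64.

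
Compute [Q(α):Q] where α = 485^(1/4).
[Q(α):Q] = 4

α is a root of x^4 - 485. By Eisenstein's criterion at the prime p = 5 (which divides the constant term 485 but p^2 = 25 does not, since 485 is squarefree), x^4 - 485 is irreducible over Q. Hence [Q(α):Q] = 4.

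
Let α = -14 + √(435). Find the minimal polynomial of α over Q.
m_α(x) = x^2 + 28x - 239

From α + 14 = √(435), squaring gives (α + 14)^2 = 435, i.e. α^2 + 28α + 196 = 435, so α^2 + 28α - 239 = 0. The discriminant of x^2 + 28x - 239 is (28)^2 - 4·(-239) = 784 + 956 = 1740, and 4·(435) is not a perfect square in Q since 435 is squarefree and ≠ 1. Hence x^2 + 28x - 239 is irreducible over Q and is the minimal polynomial of α.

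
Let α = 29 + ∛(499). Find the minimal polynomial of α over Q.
m_α(x) = x^3 - 87x^2 + 2523x - 24888

Set β = α - 29 = ∛(499), so β^3 = 499. Then (α - 29)^3 - 499 = 0, i.e. α is a root of g(x) = (x - 29)^3 - 499 = x^3 - 87x^2 + 2523x - 24888. Since g(x) = h(x - 29) where h(x) = x^3 - 499, and h is irreducible over Q (because 499 is not a perfect cube, so h has no rational root, and a monic cubic with no rational root is irreducible), g is also irreducible (irreducibility is preserved under the substitution x → x - 29). Hence m_α(x) = x^3 - 87x^2 + 2523x - 24888.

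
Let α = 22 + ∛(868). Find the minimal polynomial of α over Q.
m_α(x) = x^3 - 66x^2 + 1452x - 11516

Set β = α - 22 = ∛(868), so β^3 = 868. Then (α - 22)^3 - 868 = 0, i.e. α is a root of g(x) = (x - 22)^3 - 868 = x^3 - 66x^2 + 1452x - 11516. Since g(x) = h(x - 22) where h(x) = x^3 - 868, and h is irreducible over Q (because 868 is not a perfect cube, so h has no rational root, and a monic cubic with no rational root is irreducible), g is also irreducible (irreducibility is preserved under the substitution x → x - 22). Hence m_α(x) = x^3 - 66x^2 + 1452x - 11516.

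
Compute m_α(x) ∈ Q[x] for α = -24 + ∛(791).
m_α(x) = x^3 + 72x^2 + 1728x + 13033

Set β = α + 24 = ∛(791), so β^3 = 791. Then (α + 24)^3 - 791 = 0, i.e. α is a root of g(x) = (x + 24)^3 - 791 = x^3 + 72x^2 + 1728x + 13033. Since g(x) = h(x + 24) where h(x) = x^3 - 791, and h is irreducible over Q (because 791 is not a perfect cube, so h has no rational root, and a monic cubic with no rational root is irreducible), g is also irreducible (irreducibility is preserved under the substitution x → x + 24). Hence m_α(x) = x^3 + 72x^2 + 1728x + 13033.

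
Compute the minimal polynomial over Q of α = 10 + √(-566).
m_α(x) = x^2 - 20x + 666

From α - 10 = √(-566), squaring gives (α - 10)^2 = -566, i.e. α^2 - 20α + 100 = -566, so α^2 - 20α + 666 = 0. The discriminant of x^2 - 20x + 666 is (-20)^2 - 4·(666) = 400 - 2664 = -2264, and 4·(-566) is not a perfect square in Q since -566 is squarefree and ≠ 1. Hence x^2 - 20x + 666 is irreducible over Q and is the minimal polynomial of α.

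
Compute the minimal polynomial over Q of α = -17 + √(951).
m_α(x) = x^2 + 34x - 662

From α + 17 = √(951), squaring gives (α + 17)^2 = 951, i.e. α^2 + 34α + 289 = 951, so α^2 + 34α - 662 = 0. The discriminant of x^2 + 34x - 662 is (34)^2 - 4·(-662) = 1156 + 2648 = 3804, and 4·(951) is not a perfect square in Q since 951 is squarefree and ≠ 1. Hence x^2 + 34x - 662 is irreducible over Q and is the minimal polynomial of α.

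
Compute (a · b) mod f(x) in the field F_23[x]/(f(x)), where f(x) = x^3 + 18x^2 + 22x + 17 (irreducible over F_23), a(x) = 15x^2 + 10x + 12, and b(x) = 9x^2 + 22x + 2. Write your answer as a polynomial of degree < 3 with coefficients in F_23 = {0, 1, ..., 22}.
a · b ≡ 11x^2 + 4x + 16 (mod f(x))

Multiply in F_23[x]: a(x)·b(x) = (15x^2 + 10x + 12)·(9x^2 + 22x + 2) = 20x^4 + 6x^3 + 13x^2 + 8x + 1. This has degree ≥ 3, so divide by f(x) over F_23: 20x^4 + 6x^3 + 13x^2 + 8x + 1 = (20x + 14)·(x^3 + 18x^2 + 22x + 17) + (11x^2 + 4x + 16). Hence a·b ≡ 11x^2 + 4x + 16 (mod f). (F_23[x]/(f) is a field with 23^3 = 12167 elements since f is irreducible of degree 3.)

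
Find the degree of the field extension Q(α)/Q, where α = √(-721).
[Q(α):Q] = 2

[Q(α):Q] equals the degree of the minimal polynomial of α. Here α^2 = -721 and x^2 + 721 is irreducible (d = -721 is squarefree, ≠ 1, hence not a square), so deg(m_α) = 2. Thus [Q(α):Q] = 2.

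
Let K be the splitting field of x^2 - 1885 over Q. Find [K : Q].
[K : Q] = 2

f(x) = x^2 - 1885 factors as (x - √1885)(x + √1885). The splitting field is K = Q(√1885). Since 1885 is squarefree and > 1, it is not a perfect square, so x^2 - 1885 is irreducible over Q and [Q(√1885) : Q] = 2. Hence [K : Q] = 2.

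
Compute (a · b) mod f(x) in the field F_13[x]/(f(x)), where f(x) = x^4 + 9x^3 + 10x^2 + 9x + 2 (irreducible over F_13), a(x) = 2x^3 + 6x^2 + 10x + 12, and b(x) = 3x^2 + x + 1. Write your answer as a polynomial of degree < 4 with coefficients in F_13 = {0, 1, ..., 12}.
a · b ≡ 11x^3 + 4x + 2 (mod f(x))

Multiply in F_13[x]: a(x)·b(x) = (2x^3 + 6x^2 + 10x + 12)·(3x^2 + x + 1) = 6x^5 + 7x^4 + 12x^3 + 9x + 12. This has degree ≥ 4, so divide by f(x) over F_13: 6x^5 + 7x^4 + 12x^3 + 9x + 12 = (6x + 5)·(x^4 + 9x^3 + 10x^2 + 9x + 2) + (11x^3 + 4x + 2). Hence a·b ≡ 11x^3 + 4x + 2 (mod f). (F_13[x]/(f) is a field with 13^4 = 28561 elements since f is irreducible of degree 4.)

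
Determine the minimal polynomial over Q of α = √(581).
m_α(x) = x^2 - 581

α satisfies α^2 - 581 = 0, so x^2 - 581 annihilates α. Since d = 581 is squarefree and ≠ 1, it is not a perfect square in Q, so x^2 - 581 has no rational root and is therefore irreducible over Q (a degree-2 polynomial over a field is irreducible iff it has no root). Hence m_α(x) = x^2 - 581.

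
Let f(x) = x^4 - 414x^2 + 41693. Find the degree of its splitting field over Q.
[K : Q] = 4

Solving the quadratic in x^2: x^2 = (414 ± √(414^2 - 4·41693))/2 = (414 ± √4624)/2 = (414 ± 68)/2, giving x^2 = 173 or x^2 = 241. So f(x) = (x^2 - 173)(x^2 - 241) and the roots of f are ±√173, ±√241. Hence the splitting field is K = Q(√173, √241). Since 173 and 241 are distinct squarefree integers > 1, their product 41693 is not a perfect square, so √241 ∉ Q(√173). By the tower law [K:Q] = [Q(√173,√241):Q(√173)] · [Q(√173):Q] = 2 · 2 = 4.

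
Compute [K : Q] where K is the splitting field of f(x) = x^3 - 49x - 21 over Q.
[K : Q] = 6

By the rational root test, any rational root of the monic integer polynomial f(x) = x^3 - 49x - 21 must be an integer dividing the constant term -21, i.e. one of ±{1, 3, 7, 21}. Evaluating: f(1) = -69, f(-1) = 27, f(3) = -141, f(-3) = 99, f(7) = -21, f(-7) = -21, f(21) = 8211, f(-21) = -8253; none is 0, so f has no rational root and is therefore irreducible over Q (a cubic with no linear factor over a field is irreducible). For an irreducible cubic, the Galois group is A_3 or S_3 according as the discriminant disc(f) = -4a^3 - 27b^2 = -4·(-49)^3 - 27·(-21)^2 = 458689 is or is not a square in Q. Here disc(f) = 458689 is not a perfect square in Q, so the Galois group of f over Q is not contained in A_3 and must be all of S_3. The splitting field has degree |S_3| = 6 over Q, so [K : Q] = 6.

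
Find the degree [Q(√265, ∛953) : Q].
[Q(√265, ∛953) : Q] = 6

Let L = Q(√265, ∛953). Since Q(√265) ⊂ L and [Q(√265):Q] = 2, the tower law gives 2 | [L:Q]. Likewise Q(∛953) ⊂ L with [Q(∛953):Q] = 3 (because 953 is not a perfect cube), so 3 | [L:Q]. As gcd(2,3) = 1, [L:Q] is divisible by 6. Conversely L is generated over Q by √265 and ∛953, so [L:Q] ≤ 2·3 = 6. Therefore [Q(√265, ∛953) : Q] = 6.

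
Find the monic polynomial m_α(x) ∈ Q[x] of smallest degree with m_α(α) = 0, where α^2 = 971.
m_α(x) = x^2 - 971

α satisfies α^2 - 971 = 0, so x^2 - 971 annihilates α. Since d = 971 is squarefree and ≠ 1, it is not a perfect square in Q, so x^2 - 971 has no rational root and is therefore irreducible over Q (a degree-2 polynomial over a field is irreducible iff it has no root). Hence m_α(x) = x^2 - 971.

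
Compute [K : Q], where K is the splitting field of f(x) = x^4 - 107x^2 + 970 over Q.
[K : Q] = 4

Solving the quadratic in x^2: x^2 = (107 ± √(107^2 - 4·970))/2 = (107 ± √7569)/2 = (107 ± 87)/2, giving x^2 = 10 or x^2 = 97. So f(x) = (x^2 - 10)(x^2 - 97) and the roots of f are ±√10, ±√97. Hence the splitting field is K = Q(√10, √97). Since 10 and 97 are distinct squarefree integers > 1, their product 970 is not a perfect square, so √97 ∉ Q(√10). By the tower law [K:Q] = [Q(√10,√97):Q(√10)] · [Q(√10):Q] = 2 · 2 = 4.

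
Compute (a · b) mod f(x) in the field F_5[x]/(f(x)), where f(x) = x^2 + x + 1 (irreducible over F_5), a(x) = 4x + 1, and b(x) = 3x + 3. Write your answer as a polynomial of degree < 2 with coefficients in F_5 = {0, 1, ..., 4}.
a · b ≡ 3x + 1 (mod f(x))

Multiply in F_5[x]: a(x)·b(x) = (4x + 1)·(3x + 3) = 2x^2 + 3. This has degree ≥ 2, so divide by f(x) over F_5: 2x^2 + 3 = (2)·(x^2 + x + 1) + (3x + 1). Hence a·b ≡ 3x + 1 (mod f). (F_5[x]/(f) is a field with 5^2 = 25 elements since f is irreducible of degree 2.)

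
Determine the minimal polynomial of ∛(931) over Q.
m_α(x) = x^3 - 931

α satisfies α^3 = 931, so x^3 - 931 annihilates α. By the rational root test, a rational root p/q (in lowest terms) of x^3 - 931 would satisfy p^3 = 931 q^3, forcing q = 1 and p^3 = 931; but 931 is not a perfect cube, contradiction. A monic cubic over Q with no rational root is irreducible (any nontrivial factorization would include a linear factor). Hence x^3 - 931 is the minimal polynomial of α, and in particular [Q(α):Q] = 3.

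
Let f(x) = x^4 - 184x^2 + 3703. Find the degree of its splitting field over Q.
[K : Q] = 4

Solving the quadratic in x^2: x^2 = (184 ± √(184^2 - 4·3703))/2 = (184 ± √19044)/2 = (184 ± 138)/2, giving x^2 = 23 or x^2 = 161. So f(x) = (x^2 - 23)(x^2 - 161) and the roots of f are ±√23, ±√161. Hence the splitting field is K = Q(√23, √161). Since 23 and 161 are distinct squarefree integers > 1, their product 3703 is not a perfect square, so √161 ∉ Q(√23). By the tower law [K:Q] = [Q(√23,√161):Q(√23)] · [Q(√23):Q] = 2 · 2 = 4.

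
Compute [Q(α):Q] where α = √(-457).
[Q(α):Q] = 2

[Q(α):Q] equals the degree of the minimal polynomial of α. Here α^2 = -457 and x^2 + 457 is irreducible (d = -457 is squarefree, ≠ 1, hence not a square), so deg(m_α) = 2. Thus [Q(α):Q] = 2.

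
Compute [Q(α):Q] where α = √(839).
[Q(α):Q] = 2

[Q(α):Q] equals the degree of the minimal polynomial of α. Here α^2 = 839 and x^2 - 839 is irreducible (d = 839 is squarefree, ≠ 1, hence not a square), so deg(m_α) = 2. Thus [Q(α):Q] = 2.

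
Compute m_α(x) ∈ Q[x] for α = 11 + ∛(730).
m_α(x) = x^3 - 33x^2 + 363x - 2061

Set β = α - 11 = ∛(730), so β^3 = 730. Then (α - 11)^3 - 730 = 0, i.e. α is a root of g(x) = (x - 11)^3 - 730 = x^3 - 33x^2 + 363x - 2061. Since g(x) = h(x - 11) where h(x) = x^3 - 730, and h is irreducible over Q (because 730 is not a perfect cube, so h has no rational root, and a monic cubic with no rational root is irreducible), g is also irreducible (irreducibility is preserved under the substitution x → x - 11). Hence m_α(x) = x^3 - 33x^2 + 363x - 2061.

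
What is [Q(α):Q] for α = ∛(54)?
[Q(α):Q] = 3

The minimal polynomial of α is x^3 - 54, irreducible over Q since 54 is not a perfect cube (so x^3 - 54 has no rational root). Hence [Q(α):Q] = deg(m_α) = 3.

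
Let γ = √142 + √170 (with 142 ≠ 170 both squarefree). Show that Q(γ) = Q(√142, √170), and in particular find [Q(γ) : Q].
[Q(γ) : Q] = 4 (equivalently, Q(γ) = Q(√142, √170))

Obviously Q(γ) ⊆ Q(√142, √170), and [Q(√142, √170):Q] = 4 (since 142, 170 are distinct squarefree integers > 1 with 24140 not a perfect square). To show equality we compute the minimal polynomial of γ. From γ = √142 + √170: γ^2 = 142 + 2√(24140) + 170 = 312 + 2√(24140), so γ^2 - 312 = 2√(24140); squaring, (γ^2 - 312)^2 = 4·24140, i.e. γ^4 - 624γ^2 + 97344 - 96560 = 0, i.e. γ^4 - 624γ^2 + 784 = 0. So γ is a root of x^4 - 624x^2 + 784. This polynomial is irreducible over Q: it has no rational root (each ±√142 ± √170 is irrational), and any factorization into two quadratics over Q would force √(24140) ∈ Q (pairing opposite roots) or √142, √170 ∈ Q (other pairings), all impossible. Hence [Q(γ):Q] = 4 = [Q(√142, √170):Q], so Q(γ) = Q(√142, √170).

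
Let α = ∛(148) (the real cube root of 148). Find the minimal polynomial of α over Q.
m_α(x) = x^3 - 148

α satisfies α^3 = 148, so x^3 - 148 annihilates α. By the rational root test, a rational root p/q (in lowest terms) of x^3 - 148 would satisfy p^3 = 148 q^3, forcing q = 1 and p^3 = 148; but 148 is not a perfect cube, contradiction. A monic cubic over Q with no rational root is irreducible (any nontrivial factorization would include a linear factor). Hence x^3 - 148 is the minimal polynomial of α, and in particular [Q(α):Q] = 3.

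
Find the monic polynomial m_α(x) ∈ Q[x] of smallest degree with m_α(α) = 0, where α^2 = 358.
m_α(x) = x^2 - 358

α satisfies α^2 - 358 = 0, so x^2 - 358 annihilates α. Since d = 358 is squarefree and ≠ 1, it is not a perfect square in Q, so x^2 - 358 has no rational root and is therefore irreducible over Q (a degree-2 polynomial over a field is irreducible iff it has no root). Hence m_α(x) = x^2 - 358.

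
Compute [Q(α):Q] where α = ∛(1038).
[Q(α):Q] = 3

The minimal polynomial of α is x^3 - 1038, irreducible over Q since 1038 is not a perfect cube (so x^3 - 1038 has no rational root). Hence [Q(α):Q] = deg(m_α) = 3.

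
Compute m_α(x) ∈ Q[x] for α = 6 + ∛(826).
m_α(x) = x^3 - 18x^2 + 108x - 1042

Set β = α - 6 = ∛(826), so β^3 = 826. Then (α - 6)^3 - 826 = 0, i.e. α is a root of g(x) = (x - 6)^3 - 826 = x^3 - 18x^2 + 108x - 1042. Since g(x) = h(x - 6) where h(x) = x^3 - 826, and h is irreducible over Q (because 826 is not a perfect cube, so h has no rational root, and a monic cubic with no rational root is irreducible), g is also irreducible (irreducibility is preserved under the substitution x → x - 6). Hence m_α(x) = x^3 - 18x^2 + 108x - 1042.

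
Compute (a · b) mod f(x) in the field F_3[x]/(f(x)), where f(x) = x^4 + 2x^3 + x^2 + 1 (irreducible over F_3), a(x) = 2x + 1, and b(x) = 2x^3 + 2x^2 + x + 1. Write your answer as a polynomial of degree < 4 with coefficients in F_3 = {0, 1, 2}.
a · b ≡ x^3 (mod f(x))

Multiply in F_3[x]: a(x)·b(x) = (2x + 1)·(2x^3 + 2x^2 + x + 1) = x^4 + x^2 + 1. This has degree ≥ 4, so divide by f(x) over F_3: x^4 + x^2 + 1 = (1)·(x^4 + 2x^3 + x^2 + 1) + (x^3). Hence a·b ≡ x^3 (mod f). (F_3[x]/(f) is a field with 3^4 = 81 elements since f is irreducible of degree 4.)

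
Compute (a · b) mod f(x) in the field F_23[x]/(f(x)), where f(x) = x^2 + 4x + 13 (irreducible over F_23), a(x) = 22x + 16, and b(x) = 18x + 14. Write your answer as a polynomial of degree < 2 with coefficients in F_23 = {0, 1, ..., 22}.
a · b ≡ x + 21 (mod f(x))

Multiply in F_23[x]: a(x)·b(x) = (22x + 16)·(18x + 14) = 5x^2 + 21x + 17. This has degree ≥ 2, so divide by f(x) over F_23: 5x^2 + 21x + 17 = (5)·(x^2 + 4x + 13) + (x + 21). Hence a·b ≡ x + 21 (mod f). (F_23[x]/(f) is a field with 23^2 = 529 elements since f is irreducible of degree 2.)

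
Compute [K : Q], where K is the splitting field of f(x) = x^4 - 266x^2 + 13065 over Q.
[K : Q] = 4

Solving the quadratic in x^2: x^2 = (266 ± √(266^2 - 4·13065))/2 = (266 ± √18496)/2 = (266 ± 136)/2, giving x^2 = 65 or x^2 = 201. So f(x) = (x^2 - 65)(x^2 - 201) and the roots of f are ±√65, ±√201. Hence the splitting field is K = Q(√65, √201). Since 65 and 201 are distinct squarefree integers > 1, their product 13065 is not a perfect square, so √201 ∉ Q(√65). By the tower law [K:Q] = [Q(√65,√201):Q(√65)] · [Q(√65):Q] = 2 · 2 = 4.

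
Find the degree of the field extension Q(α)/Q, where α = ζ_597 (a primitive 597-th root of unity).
[Q(α):Q] = 396

The minimal polynomial of ζ_597 over Q is the 597-th cyclotomic polynomial Φ_597(x), which is irreducible over Q and has degree φ(597) = 396. Hence [Q(α):Q] = φ(597) = 396.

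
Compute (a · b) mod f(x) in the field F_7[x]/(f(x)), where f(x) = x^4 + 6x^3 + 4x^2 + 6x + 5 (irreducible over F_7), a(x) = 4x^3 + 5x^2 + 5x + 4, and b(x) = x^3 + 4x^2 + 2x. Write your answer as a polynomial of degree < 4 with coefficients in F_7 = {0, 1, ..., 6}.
a · b ≡ x^3 + 3x^2 + 2x (mod f(x))

Multiply in F_7[x]: a(x)·b(x) = (4x^3 + 5x^2 + 5x + 4)·(x^3 + 4x^2 + 2x) = 4x^6 + 5x^4 + 6x^3 + 5x^2 + x. This has degree ≥ 4, so divide by f(x) over F_7: 4x^6 + 5x^4 + 6x^3 + 5x^2 + x = (4x^2 + 4x)·(x^4 + 6x^3 + 4x^2 + 6x + 5) + (x^3 + 3x^2 + 2x). Hence a·b ≡ x^3 + 3x^2 + 2x (mod f). (F_7[x]/(f) is a field with 7^4 = 2401 elements since f is irreducible of degree 4.)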